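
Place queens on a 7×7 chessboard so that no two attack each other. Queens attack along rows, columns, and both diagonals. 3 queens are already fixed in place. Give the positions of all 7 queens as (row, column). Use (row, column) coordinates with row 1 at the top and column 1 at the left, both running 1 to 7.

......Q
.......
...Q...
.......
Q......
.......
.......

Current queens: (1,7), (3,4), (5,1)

(1,7) (2,2) (3,4) (4,6) (5,1) (6,3) (7,5)

Row 2: attacked by (1,7)→{6,7}; (3,4)→{3,4,5}; (5,1)→{1,4}. Safe: 2. Place at column 2.
Row 4: attacked by (1,7)→{4,7}; (2,2)→{2,4}; (3,4)→{3,4,5}; (5,1)→{1,2}. Safe: 6. Place at column 6.
Row 6: attacked by (1,7)→{2,7}; (2,2)→{2,6}; (3,4)→{1,4,7}; (4,6)→{4,6}; (5,1)→{1,2}. Safe: 3, 5. Place at column 3.
Row 7: attacked by (1,7)→{1,7}; (2,2)→{2,7}; (3,4)→{4}; (4,6)→{3,6}; (5,1)→{1,3}; (6,3)→{2,3,4}. Safe: 5. Place at column 5.
Columns [7, 2, 4, 6, 1, 3, 5], r−c [-6, 0, -1, -2, 4, 3, 2], r+c [8, 4, 7, 10, 6, 9, 12] are all distinct, so no two queens attack.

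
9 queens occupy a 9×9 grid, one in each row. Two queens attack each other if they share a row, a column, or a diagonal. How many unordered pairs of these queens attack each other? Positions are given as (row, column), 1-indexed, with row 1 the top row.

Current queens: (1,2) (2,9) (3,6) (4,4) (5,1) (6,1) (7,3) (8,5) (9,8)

2

Same column: (5,1)–(6,1) (column 1).
Same diagonal: (5,1)–(7,3) (|5−7| = |1−3| = 2).
Total attacking pairs: 2.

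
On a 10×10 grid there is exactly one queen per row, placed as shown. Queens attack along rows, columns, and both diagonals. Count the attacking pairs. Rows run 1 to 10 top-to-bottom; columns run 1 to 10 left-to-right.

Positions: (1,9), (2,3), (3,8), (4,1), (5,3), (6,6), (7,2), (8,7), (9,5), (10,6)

4

Same column: (2,3)–(5,3) (column 3); (6,6)–(10,6) (column 6).
Same diagonal: (2,3)–(4,1) (|2−4| = |3−1| = 2); (9,5)–(10,6) (|9−10| = |5−6| = 1).
Total attacking pairs: 4.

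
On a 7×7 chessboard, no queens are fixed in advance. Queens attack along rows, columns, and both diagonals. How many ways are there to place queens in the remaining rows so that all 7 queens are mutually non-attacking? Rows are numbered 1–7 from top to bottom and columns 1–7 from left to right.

Branch on row 1: col 1 → 4; col 2 → 7; col 3 → 6; col 4 → 6; col 5 → 6; col 6 → 7; col 7 → 4.
Sum: 4 + 7 + 6 + 6 + 6 + 7 + 4 = 40.
(This is the classic 7-queens count.)

40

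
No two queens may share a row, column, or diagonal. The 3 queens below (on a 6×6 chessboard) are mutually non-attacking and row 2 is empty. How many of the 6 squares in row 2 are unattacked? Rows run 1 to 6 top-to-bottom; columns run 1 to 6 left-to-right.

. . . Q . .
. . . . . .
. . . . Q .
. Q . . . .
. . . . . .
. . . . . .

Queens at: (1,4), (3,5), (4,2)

(1,4) attacks row 2 at column 4 and diagonals 3, 5.
(3,5) attacks row 2 at column 5 and diagonals 4, 6.
(4,2) attacks row 2 at column 2 and diagonals 4.
Attacked columns: {2, 3, 4, 5, 6}. Safe: {1}.

1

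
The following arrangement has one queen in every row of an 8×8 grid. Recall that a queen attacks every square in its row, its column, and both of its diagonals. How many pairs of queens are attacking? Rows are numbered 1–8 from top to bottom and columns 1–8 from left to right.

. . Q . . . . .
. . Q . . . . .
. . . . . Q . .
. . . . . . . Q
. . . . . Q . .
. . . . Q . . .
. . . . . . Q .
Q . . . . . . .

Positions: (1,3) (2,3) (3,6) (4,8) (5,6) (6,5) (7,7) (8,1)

5

Same column: (1,3)–(2,3) (column 3); (3,6)–(5,6) (column 6).
Same diagonal: (2,3)–(5,6) (|2−5| = |3−6| = 3); (3,6)–(8,1) (|3−8| = |6−1| = 5); (5,6)–(6,5) (|5−6| = |6−5| = 1).
Total attacking pairs: 5.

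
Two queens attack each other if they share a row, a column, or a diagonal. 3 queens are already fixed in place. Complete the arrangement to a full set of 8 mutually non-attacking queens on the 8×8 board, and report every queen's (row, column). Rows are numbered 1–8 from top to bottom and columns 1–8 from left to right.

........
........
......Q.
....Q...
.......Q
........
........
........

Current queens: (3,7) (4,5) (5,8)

(1,3) (2,1) (3,7) (4,5) (5,8) (6,2) (7,4) (8,6)

Row 1: attacked by (3,7)→{5,7}; (4,5)→{2,5,8}; (5,8)→{4,8}. Safe: 1, 3, 6. Place at column 3.
Row 2: attacked by (1,3)→{2,3,4}; (3,7)→{6,7,8}; (4,5)→{3,5,7}; (5,8)→{5,8}. Safe: 1. Place at column 1.
Row 6: attacked by (1,3)→{3,8}; (2,1)→{1,5}; (3,7)→{4,7}; (4,5)→{3,5,7}; (5,8)→{7,8}. Safe: 2, 6. Place at column 2.
Row 7: attacked by (1,3)→{3}; (2,1)→{1,6}; (3,7)→{3,7}; (4,5)→{2,5,8}; (5,8)→{6,8}; (6,2)→{1,2,3}. Safe: 4. Place at column 4.
Row 8: attacked by (1,3)→{3}; (2,1)→{1,7}; (3,7)→{2,7}; (4,5)→{1,5}; (5,8)→{5,8}; (6,2)→{2,4}; (7,4)→{3,4,5}. Safe: 6. Place at column 6.
Columns [3, 1, 7, 5, 8, 2, 4, 6], r−c [-2, 1, -4, -1, -3, 4, 3, 2], r+c [4, 3, 10, 9, 13, 8, 11, 14] are all distinct, so no two queens attack.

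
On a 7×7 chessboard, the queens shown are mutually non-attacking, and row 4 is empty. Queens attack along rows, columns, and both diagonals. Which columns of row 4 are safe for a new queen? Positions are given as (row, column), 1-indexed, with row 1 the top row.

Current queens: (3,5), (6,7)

columns 1, 2, 3

(3,5) attacks row 4 at column 5 and diagonals 4, 6.
(6,7) attacks row 4 at column 7 and diagonals 5.
Attacked columns: {4, 5, 6, 7}. Safe: {1, 2, 3}.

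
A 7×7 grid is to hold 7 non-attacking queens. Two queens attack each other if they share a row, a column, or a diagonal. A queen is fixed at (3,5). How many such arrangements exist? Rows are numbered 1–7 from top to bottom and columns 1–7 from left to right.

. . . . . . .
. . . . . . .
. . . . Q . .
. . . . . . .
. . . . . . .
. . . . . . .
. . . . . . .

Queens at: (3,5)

6

Branch on row 1: col 1 → 1; col 2 → 1; col 4 → 2; col 6 → 2.
Sum: 1 + 1 + 2 + 2 = 6.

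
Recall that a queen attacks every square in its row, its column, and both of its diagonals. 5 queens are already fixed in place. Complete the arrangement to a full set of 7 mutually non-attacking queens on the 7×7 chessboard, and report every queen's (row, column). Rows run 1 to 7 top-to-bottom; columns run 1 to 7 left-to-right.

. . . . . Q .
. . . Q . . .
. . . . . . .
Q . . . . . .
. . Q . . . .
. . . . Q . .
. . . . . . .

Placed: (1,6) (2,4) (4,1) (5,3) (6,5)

(1,6) (2,4) (3,7) (4,1) (5,3) (6,5) (7,2)

Row 3: attacked by (1,6)→{4,6}; (2,4)→{3,4,5}; (4,1)→{1,2}; (5,3)→{1,3,5}; (6,5)→{2,5}. Safe: 7. Place at column 7.
Row 7: attacked by (1,6)→{6}; (2,4)→{4}; (3,7)→{3,7}; (4,1)→{1,4}; (5,3)→{1,3,5}; (6,5)→{4,5,6}. Safe: 2. Place at column 2.
Columns [6, 4, 7, 1, 3, 5, 2], r−c [-5, -2, -4, 3, 2, 1, 5], r+c [7, 6, 10, 5, 8, 11, 9] are all distinct, so no two queens attack.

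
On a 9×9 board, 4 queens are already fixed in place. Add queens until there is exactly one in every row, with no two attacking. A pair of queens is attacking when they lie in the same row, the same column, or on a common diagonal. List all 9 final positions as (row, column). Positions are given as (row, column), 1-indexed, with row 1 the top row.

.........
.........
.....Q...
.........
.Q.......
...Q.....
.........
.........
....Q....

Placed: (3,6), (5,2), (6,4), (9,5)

(1,3) (2,9) (3,6) (4,8) (5,2) (6,4) (7,1) (8,7) (9,5)

Row 1: attacked by (3,6)→{4,6,8}; (5,2)→{2,6}; (6,4)→{4,9}; (9,5)→{5}. Safe: 1, 3, 7. Place at column 3.
Row 2: attacked by (1,3)→{2,3,4}; (3,6)→{5,6,7}; (5,2)→{2,5}; (6,4)→{4,8}; (9,5)→{5}. Safe: 1, 9. Place at column 9.
Row 4: attacked by (1,3)→{3,6}; (2,9)→{7,9}; (3,6)→{5,6,7}; (5,2)→{1,2,3}; (6,4)→{2,4,6}; (9,5)→{5}. Safe: 8. Place at column 8.
Row 7: attacked by (1,3)→{3,9}; (2,9)→{4,9}; (3,6)→{2,6}; (4,8)→{5,8}; (5,2)→{2,4}; (6,4)→{3,4,5}; (9,5)→{3,5,7}. Safe: 1. Place at column 1.
Row 8: attacked by (1,3)→{3}; (2,9)→{3,9}; (3,6)→{1,6}; (4,8)→{4,8}; (5,2)→{2,5}; (6,4)→{2,4,6}; (7,1)→{1,2}; (9,5)→{4,5,6}. Safe: 7. Place at column 7.
Columns [3, 9, 6, 8, 2, 4, 1, 7, 5], r−c [-2, -7, -3, -4, 3, 2, 6, 1, 4], r+c [4, 11, 9, 12, 7, 10, 8, 15, 14] are all distinct, so no two queens attack.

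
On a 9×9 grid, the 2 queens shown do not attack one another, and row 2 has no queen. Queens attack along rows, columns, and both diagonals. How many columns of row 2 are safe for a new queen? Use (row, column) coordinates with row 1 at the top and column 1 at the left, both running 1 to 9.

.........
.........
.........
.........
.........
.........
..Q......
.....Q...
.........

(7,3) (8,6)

(7,3) attacks row 2 at column 3 and diagonals 8.
(8,6) attacks row 2 at column 6.
Attacked columns: {3, 6, 8}. Safe: {1, 2, 4, 5, 7, 9}.

6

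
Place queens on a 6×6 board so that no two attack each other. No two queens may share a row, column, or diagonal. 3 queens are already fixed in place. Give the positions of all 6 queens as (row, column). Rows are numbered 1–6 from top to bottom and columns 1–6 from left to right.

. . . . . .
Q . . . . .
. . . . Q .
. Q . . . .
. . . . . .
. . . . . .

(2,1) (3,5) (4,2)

(1,4) (2,1) (3,5) (4,2) (5,6) (6,3)

Row 1: attacked by (2,1)→{1,2}; (3,5)→{3,5}; (4,2)→{2,5}. Safe: 4, 6. Place at column 4.
Row 5: attacked by (1,4)→{4}; (2,1)→{1,4}; (3,5)→{3,5}; (4,2)→{1,2,3}. Safe: 6. Place at column 6.
Row 6: attacked by (1,4)→{4}; (2,1)→{1,5}; (3,5)→{2,5}; (4,2)→{2,4}; (5,6)→{5,6}. Safe: 3. Place at column 3.
Columns [4, 1, 5, 2, 6, 3], r−c [-3, 1, -2, 2, -1, 3], r+c [5, 3, 8, 6, 11, 9] are all distinct, so no two queens attack.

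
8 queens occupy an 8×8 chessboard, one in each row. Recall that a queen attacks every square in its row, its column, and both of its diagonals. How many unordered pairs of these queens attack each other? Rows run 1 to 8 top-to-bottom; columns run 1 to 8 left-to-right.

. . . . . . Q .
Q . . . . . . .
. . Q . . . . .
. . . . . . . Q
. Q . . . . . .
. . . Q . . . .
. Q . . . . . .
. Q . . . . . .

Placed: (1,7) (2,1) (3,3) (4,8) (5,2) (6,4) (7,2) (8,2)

4

Same column: (5,2)–(7,2) (column 2); (5,2)–(8,2) (column 2); (7,2)–(8,2) (column 2).
Same diagonal: (6,4)–(8,2) (|6−8| = |4−2| = 2).
Total attacking pairs: 4.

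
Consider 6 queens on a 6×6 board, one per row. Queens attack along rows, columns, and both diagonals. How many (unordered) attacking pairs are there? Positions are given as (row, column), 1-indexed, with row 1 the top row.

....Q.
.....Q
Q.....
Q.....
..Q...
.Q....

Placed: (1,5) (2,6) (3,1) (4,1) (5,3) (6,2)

Same column: (3,1)–(4,1) (column 1).
Same diagonal: (1,5)–(2,6) (|1−2| = |5−6| = 1); (2,6)–(5,3) (|2−5| = |6−3| = 3); (2,6)–(6,2) (|2−6| = |6−2| = 4); (3,1)–(5,3) (|3−5| = |1−3| = 2); (5,3)–(6,2) (|5−6| = |3−2| = 1).
Total attacking pairs: 6.

6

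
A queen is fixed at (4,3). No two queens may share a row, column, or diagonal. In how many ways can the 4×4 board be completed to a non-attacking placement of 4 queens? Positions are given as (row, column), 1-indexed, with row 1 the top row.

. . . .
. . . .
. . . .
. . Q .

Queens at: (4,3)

Branch on row 1: col 1 → 0; col 2 → 1; col 4 → 0.
Sum: 0 + 1 + 0 = 1.

1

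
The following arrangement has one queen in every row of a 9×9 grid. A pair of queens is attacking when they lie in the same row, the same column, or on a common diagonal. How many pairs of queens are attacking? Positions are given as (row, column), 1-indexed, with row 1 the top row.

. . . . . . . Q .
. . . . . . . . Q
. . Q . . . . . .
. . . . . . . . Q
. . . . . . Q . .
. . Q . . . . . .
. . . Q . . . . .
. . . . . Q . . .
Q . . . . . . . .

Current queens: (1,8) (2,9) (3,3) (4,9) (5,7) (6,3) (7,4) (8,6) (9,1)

Same column: (2,9)–(4,9) (column 9); (3,3)–(6,3) (column 3).
Same diagonal: (1,8)–(2,9) (|1−2| = |8−9| = 1); (1,8)–(6,3) (|1−6| = |8−3| = 5); (2,9)–(7,4) (|2−7| = |9−4| = 5); (6,3)–(7,4) (|6−7| = |3−4| = 1).
Total attacking pairs: 6.

6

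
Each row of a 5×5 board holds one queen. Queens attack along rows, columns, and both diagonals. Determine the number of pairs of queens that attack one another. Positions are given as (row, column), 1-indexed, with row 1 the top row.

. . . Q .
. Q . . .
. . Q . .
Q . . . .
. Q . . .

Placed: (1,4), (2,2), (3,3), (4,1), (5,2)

Same column: (2,2)–(5,2) (column 2).
Same diagonal: (1,4)–(4,1) (|1−4| = |4−1| = 3); (2,2)–(3,3) (|2−3| = |2−3| = 1); (4,1)–(5,2) (|4−5| = |1−2| = 1).
Total attacking pairs: 4.

4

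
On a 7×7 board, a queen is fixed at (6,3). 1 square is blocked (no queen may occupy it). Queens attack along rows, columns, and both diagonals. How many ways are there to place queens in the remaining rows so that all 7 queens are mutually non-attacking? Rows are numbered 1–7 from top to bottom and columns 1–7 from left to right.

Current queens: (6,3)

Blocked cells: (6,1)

6

Branch on row 1: col 1 → 0; col 2 → 3; col 4 → 1; col 5 → 0; col 6 → 1; col 7 → 1.
Sum: 0 + 3 + 1 + 0 + 1 + 1 = 6.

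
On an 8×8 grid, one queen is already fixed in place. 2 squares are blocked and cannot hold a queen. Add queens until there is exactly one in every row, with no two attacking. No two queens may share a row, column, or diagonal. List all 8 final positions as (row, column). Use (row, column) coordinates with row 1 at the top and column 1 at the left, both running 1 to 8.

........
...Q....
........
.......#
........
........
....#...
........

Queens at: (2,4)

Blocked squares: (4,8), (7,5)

(1,6) (2,4) (3,7) (4,1) (5,3) (6,5) (7,2) (8,8)

Row 1: attacked by (2,4)→{3,4,5}. Safe: 1, 2, 6, 7, 8. Place at column 6.
Row 3: attacked by (1,6)→{4,6,8}; (2,4)→{3,4,5}. Safe: 1, 2, 7. Place at column 7.
Row 4: attacked by (1,6)→{3,6}; (2,4)→{2,4,6}; (3,7)→{6,7,8}. Blocked: 8. Safe: 1, 5. Place at column 1.
Row 5: attacked by (1,6)→{2,6}; (2,4)→{1,4,7}; (3,7)→{5,7}; (4,1)→{1,2}. Safe: 3, 8. Place at column 3.
Row 6: attacked by (1,6)→{1,6}; (2,4)→{4,8}; (3,7)→{4,7}; (4,1)→{1,3}; (5,3)→{2,3,4}. Safe: 5. Place at column 5.
Row 7: attacked by (1,6)→{6}; (2,4)→{4}; (3,7)→{3,7}; (4,1)→{1,4}; (5,3)→{1,3,5}; (6,5)→{4,5,6}. Blocked: 5. Safe: 2, 8. Place at column 2.
Row 8: attacked by (1,6)→{6}; (2,4)→{4}; (3,7)→{2,7}; (4,1)→{1,5}; (5,3)→{3,6}; (6,5)→{3,5,7}; (7,2)→{1,2,3}. Safe: 8. Place at column 8.
Columns [6, 4, 7, 1, 3, 5, 2, 8], r−c [-5, -2, -4, 3, 2, 1, 5, 0], r+c [7, 6, 10, 5, 8, 11, 9, 16] are all distinct, so no two queens attack.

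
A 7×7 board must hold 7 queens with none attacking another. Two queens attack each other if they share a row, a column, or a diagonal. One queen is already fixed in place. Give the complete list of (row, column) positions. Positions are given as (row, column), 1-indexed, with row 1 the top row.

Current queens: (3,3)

Row 1: attacked by (3,3)→{1,3,5}. Safe: 2, 4, 6, 7. Place at column 7.
Row 2: attacked by (1,7)→{6,7}; (3,3)→{2,3,4}. Safe: 1, 5. Place at column 5.
Row 4: attacked by (1,7)→{4,7}; (2,5)→{3,5,7}; (3,3)→{2,3,4}. Safe: 1, 6. Place at column 1.
Row 5: attacked by (1,7)→{3,7}; (2,5)→{2,5}; (3,3)→{1,3,5}; (4,1)→{1,2}. Safe: 4, 6. Place at column 6.
Row 6: attacked by (1,7)→{2,7}; (2,5)→{1,5}; (3,3)→{3,6}; (4,1)→{1,3}; (5,6)→{5,6,7}. Safe: 4. Place at column 4.
Row 7: attacked by (1,7)→{1,7}; (2,5)→{5}; (3,3)→{3,7}; (4,1)→{1,4}; (5,6)→{4,6}; (6,4)→{3,4,5}. Safe: 2. Place at column 2.
Columns [7, 5, 3, 1, 6, 4, 2], r−c [-6, -3, 0, 3, -1, 2, 5], r+c [8, 7, 6, 5, 11, 10, 9] are all distinct, so no two queens attack.

(1,7) (2,5) (3,3) (4,1) (5,6) (6,4) (7,2)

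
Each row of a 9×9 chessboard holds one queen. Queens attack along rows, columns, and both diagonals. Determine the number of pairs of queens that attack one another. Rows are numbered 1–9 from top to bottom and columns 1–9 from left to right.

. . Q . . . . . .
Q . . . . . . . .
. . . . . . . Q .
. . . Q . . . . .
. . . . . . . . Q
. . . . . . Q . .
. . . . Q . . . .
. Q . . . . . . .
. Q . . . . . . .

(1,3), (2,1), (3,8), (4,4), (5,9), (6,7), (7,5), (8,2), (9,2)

2

Same column: (8,2)–(9,2) (column 2).
Same diagonal: (3,8)–(9,2) (|3−9| = |8−2| = 6).
Total attacking pairs: 2.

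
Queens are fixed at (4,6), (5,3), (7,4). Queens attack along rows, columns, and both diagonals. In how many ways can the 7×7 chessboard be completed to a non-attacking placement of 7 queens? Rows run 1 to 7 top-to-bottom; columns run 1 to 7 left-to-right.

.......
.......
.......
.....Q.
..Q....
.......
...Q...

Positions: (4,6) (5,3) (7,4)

2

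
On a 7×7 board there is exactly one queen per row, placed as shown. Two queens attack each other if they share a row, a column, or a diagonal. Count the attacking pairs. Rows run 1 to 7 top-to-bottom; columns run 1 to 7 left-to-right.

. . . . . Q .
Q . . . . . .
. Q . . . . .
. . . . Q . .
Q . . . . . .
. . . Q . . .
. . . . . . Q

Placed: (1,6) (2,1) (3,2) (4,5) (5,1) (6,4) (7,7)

2

Same column: (2,1)–(5,1) (column 1).
Same diagonal: (2,1)–(3,2) (|2−3| = |1−2| = 1).
Total attacking pairs: 2.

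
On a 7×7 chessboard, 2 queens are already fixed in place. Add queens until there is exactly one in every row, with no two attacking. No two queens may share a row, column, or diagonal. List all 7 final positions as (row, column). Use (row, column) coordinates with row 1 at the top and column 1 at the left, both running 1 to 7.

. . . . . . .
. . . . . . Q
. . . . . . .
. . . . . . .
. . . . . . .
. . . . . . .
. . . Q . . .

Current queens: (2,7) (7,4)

(1,2) (2,7) (3,5) (4,3) (5,1) (6,6) (7,4)

Row 1: attacked by (2,7)→{6,7}; (7,4)→{4}. Safe: 1, 2, 3, 5. Place at column 2.
Row 3: attacked by (1,2)→{2,4}; (2,7)→{6,7}; (7,4)→{4}. Safe: 1, 3, 5. Place at column 5.
Row 4: attacked by (1,2)→{2,5}; (2,7)→{5,7}; (3,5)→{4,5,6}; (7,4)→{1,4,7}. Safe: 3. Place at column 3.
Row 5: attacked by (1,2)→{2,6}; (2,7)→{4,7}; (3,5)→{3,5,7}; (4,3)→{2,3,4}; (7,4)→{2,4,6}. Safe: 1. Place at column 1.
Row 6: attacked by (1,2)→{2,7}; (2,7)→{3,7}; (3,5)→{2,5}; (4,3)→{1,3,5}; (5,1)→{1,2}; (7,4)→{3,4,5}. Safe: 6. Place at column 6.
Columns [2, 7, 5, 3, 1, 6, 4], r−c [-1, -5, -2, 1, 4, 0, 3], r+c [3, 9, 8, 7, 6, 12, 11] are all distinct, so no two queens attack.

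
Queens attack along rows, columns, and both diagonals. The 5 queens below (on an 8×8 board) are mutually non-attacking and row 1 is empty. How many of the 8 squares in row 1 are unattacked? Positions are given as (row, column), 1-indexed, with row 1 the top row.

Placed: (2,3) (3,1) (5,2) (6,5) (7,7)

1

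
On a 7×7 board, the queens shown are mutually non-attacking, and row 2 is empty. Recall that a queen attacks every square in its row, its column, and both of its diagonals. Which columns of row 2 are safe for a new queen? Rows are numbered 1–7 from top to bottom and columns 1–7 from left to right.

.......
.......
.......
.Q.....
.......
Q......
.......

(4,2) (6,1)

(4,2) attacks row 2 at column 2 and diagonals 4.
(6,1) attacks row 2 at column 1 and diagonals 5.
Attacked columns: {1, 2, 4, 5}. Safe: {3, 6, 7}.

columns 3, 6, 7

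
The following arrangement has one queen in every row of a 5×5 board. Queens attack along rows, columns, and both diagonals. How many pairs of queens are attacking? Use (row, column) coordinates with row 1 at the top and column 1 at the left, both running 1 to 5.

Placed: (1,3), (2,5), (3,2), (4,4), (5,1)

All columns are distinct and no two queens satisfy |Δrow| = |Δcol|, so no pair attacks.

0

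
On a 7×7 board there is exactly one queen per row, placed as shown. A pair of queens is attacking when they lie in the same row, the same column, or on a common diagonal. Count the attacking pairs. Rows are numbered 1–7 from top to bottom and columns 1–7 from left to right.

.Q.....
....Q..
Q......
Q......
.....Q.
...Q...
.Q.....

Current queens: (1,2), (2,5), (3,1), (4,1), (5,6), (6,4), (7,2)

Same column: (1,2)–(7,2) (column 2); (3,1)–(4,1) (column 1).
Same diagonal: (1,2)–(5,6) (|1−5| = |2−6| = 4); (3,1)–(6,4) (|3−6| = |1−4| = 3).
Total attacking pairs: 4.

4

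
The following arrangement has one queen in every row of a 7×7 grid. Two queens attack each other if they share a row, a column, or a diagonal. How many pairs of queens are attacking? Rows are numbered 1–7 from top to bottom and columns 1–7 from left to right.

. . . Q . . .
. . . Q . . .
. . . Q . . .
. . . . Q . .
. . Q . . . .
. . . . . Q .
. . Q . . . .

Same column: (1,4)–(2,4) (column 4); (1,4)–(3,4) (column 4); (2,4)–(3,4) (column 4); (5,3)–(7,3) (column 3).
Same diagonal: (3,4)–(4,5) (|3−4| = |4−5| = 1).
Total attacking pairs: 5.

5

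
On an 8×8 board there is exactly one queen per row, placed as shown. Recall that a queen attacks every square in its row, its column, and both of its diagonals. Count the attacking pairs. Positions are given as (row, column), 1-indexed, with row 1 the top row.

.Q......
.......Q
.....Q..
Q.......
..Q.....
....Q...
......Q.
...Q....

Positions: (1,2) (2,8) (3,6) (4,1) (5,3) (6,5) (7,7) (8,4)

0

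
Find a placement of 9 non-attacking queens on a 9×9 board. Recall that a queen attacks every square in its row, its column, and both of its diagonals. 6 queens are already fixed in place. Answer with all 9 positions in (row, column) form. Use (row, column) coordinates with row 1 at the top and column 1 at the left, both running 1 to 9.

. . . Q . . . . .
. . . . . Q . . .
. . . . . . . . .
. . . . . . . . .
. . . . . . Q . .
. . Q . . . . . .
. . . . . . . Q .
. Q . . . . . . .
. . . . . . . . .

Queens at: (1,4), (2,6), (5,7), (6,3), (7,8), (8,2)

(1,4) (2,6) (3,1) (4,9) (5,7) (6,3) (7,8) (8,2) (9,5)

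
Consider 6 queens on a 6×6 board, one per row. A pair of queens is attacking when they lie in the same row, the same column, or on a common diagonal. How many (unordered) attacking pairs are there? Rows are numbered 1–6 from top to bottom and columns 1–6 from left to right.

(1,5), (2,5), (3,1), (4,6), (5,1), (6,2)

4

Same column: (1,5)–(2,5) (column 5); (3,1)–(5,1) (column 1).
Same diagonal: (1,5)–(5,1) (|1−5| = |5−1| = 4); (5,1)–(6,2) (|5−6| = |1−2| = 1).
Total attacking pairs: 4.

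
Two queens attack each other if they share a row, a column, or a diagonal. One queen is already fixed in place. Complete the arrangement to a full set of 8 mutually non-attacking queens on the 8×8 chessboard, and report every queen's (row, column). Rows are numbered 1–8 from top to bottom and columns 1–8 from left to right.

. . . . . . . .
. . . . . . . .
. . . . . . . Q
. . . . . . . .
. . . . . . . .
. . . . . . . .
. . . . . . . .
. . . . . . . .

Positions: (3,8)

(1,1) (2,6) (3,8) (4,3) (5,7) (6,4) (7,2) (8,5)

Row 1: attacked by (3,8)→{6,8}. Safe: 1, 2, 3, 4, 5, 7. Place at column 1.
Row 2: attacked by (1,1)→{1,2}; (3,8)→{7,8}. Safe: 3, 4, 5, 6. Place at column 6.
Row 4: attacked by (1,1)→{1,4}; (2,6)→{4,6,8}; (3,8)→{7,8}. Safe: 2, 3, 5. Place at column 3.
Row 5: attacked by (1,1)→{1,5}; (2,6)→{3,6}; (3,8)→{6,8}; (4,3)→{2,3,4}. Safe: 7. Place at column 7.
Row 6: attacked by (1,1)→{1,6}; (2,6)→{2,6}; (3,8)→{5,8}; (4,3)→{1,3,5}; (5,7)→{6,7,8}. Safe: 4. Place at column 4.
Row 7: attacked by (1,1)→{1,7}; (2,6)→{1,6}; (3,8)→{4,8}; (4,3)→{3,6}; (5,7)→{5,7}; (6,4)→{3,4,5}. Safe: 2. Place at column 2.
Row 8: attacked by (1,1)→{1,8}; (2,6)→{6}; (3,8)→{3,8}; (4,3)→{3,7}; (5,7)→{4,7}; (6,4)→{2,4,6}; (7,2)→{1,2,3}. Safe: 5. Place at column 5.
Columns [1, 6, 8, 3, 7, 4, 2, 5], r−c [0, -4, -5, 1, -2, 2, 5, 3], r+c [2, 8, 11, 7, 12, 10, 9, 13] are all distinct, so no two queens attack.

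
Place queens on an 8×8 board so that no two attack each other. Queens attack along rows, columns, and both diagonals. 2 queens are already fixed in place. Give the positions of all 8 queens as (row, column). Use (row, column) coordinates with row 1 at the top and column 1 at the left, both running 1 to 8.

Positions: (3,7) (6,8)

(1,2) (2,5) (3,7) (4,1) (5,3) (6,8) (7,6) (8,4)

Row 1: attacked by (3,7)→{5,7}; (6,8)→{3,8}. Safe: 1, 2, 4, 6. Place at column 2.
Row 2: attacked by (1,2)→{1,2,3}; (3,7)→{6,7,8}; (6,8)→{4,8}. Safe: 5. Place at column 5.
Row 4: attacked by (1,2)→{2,5}; (2,5)→{3,5,7}; (3,7)→{6,7,8}; (6,8)→{6,8}. Safe: 1, 4. Place at column 1.
Row 5: attacked by (1,2)→{2,6}; (2,5)→{2,5,8}; (3,7)→{5,7}; (4,1)→{1,2}; (6,8)→{7,8}. Safe: 3, 4. Place at column 3.
Row 7: attacked by (1,2)→{2,8}; (2,5)→{5}; (3,7)→{3,7}; (4,1)→{1,4}; (5,3)→{1,3,5}; (6,8)→{7,8}. Safe: 6. Place at column 6.
Row 8: attacked by (1,2)→{2}; (2,5)→{5}; (3,7)→{2,7}; (4,1)→{1,5}; (5,3)→{3,6}; (6,8)→{6,8}; (7,6)→{5,6,7}. Safe: 4. Place at column 4.
Columns [2, 5, 7, 1, 3, 8, 6, 4], r−c [-1, -3, -4, 3, 2, -2, 1, 4], r+c [3, 7, 10, 5, 8, 14, 13, 12] are all distinct, so no two queens attack.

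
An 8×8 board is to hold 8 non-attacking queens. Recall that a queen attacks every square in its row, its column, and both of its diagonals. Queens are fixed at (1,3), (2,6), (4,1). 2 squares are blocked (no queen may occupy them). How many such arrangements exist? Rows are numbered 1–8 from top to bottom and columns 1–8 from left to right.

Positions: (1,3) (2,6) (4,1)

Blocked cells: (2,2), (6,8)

3

Branch on row 3: col 4 → 1; col 8 → 2.
Sum: 1 + 2 = 3.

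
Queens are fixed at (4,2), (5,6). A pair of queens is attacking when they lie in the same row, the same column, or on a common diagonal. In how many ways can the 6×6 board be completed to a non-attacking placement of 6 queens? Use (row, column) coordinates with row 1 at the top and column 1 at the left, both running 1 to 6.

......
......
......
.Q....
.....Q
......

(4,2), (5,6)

Branch on row 1: col 1 → 0; col 3 → 0; col 4 → 1.
Sum: 0 + 0 + 1 = 1.

1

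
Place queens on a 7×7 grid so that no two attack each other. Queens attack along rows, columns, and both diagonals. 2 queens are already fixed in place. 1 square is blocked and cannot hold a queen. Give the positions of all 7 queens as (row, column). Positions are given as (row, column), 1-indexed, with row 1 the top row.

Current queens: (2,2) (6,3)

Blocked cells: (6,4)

Row 1: attacked by (2,2)→{1,2,3}; (6,3)→{3}. Safe: 4, 5, 6, 7. Place at column 7.
Row 3: attacked by (1,7)→{5,7}; (2,2)→{1,2,3}; (6,3)→{3,6}. Safe: 4. Place at column 4.
Row 4: attacked by (1,7)→{4,7}; (2,2)→{2,4}; (3,4)→{3,4,5}; (6,3)→{1,3,5}. Safe: 6. Place at column 6.
Row 5: attacked by (1,7)→{3,7}; (2,2)→{2,5}; (3,4)→{2,4,6}; (4,6)→{5,6,7}; (6,3)→{2,3,4}. Safe: 1. Place at column 1.
Row 7: attacked by (1,7)→{1,7}; (2,2)→{2,7}; (3,4)→{4}; (4,6)→{3,6}; (5,1)→{1,3}; (6,3)→{2,3,4}. Safe: 5. Place at column 5.
Columns [7, 2, 4, 6, 1, 3, 5], r−c [-6, 0, -1, -2, 4, 3, 2], r+c [8, 4, 7, 10, 6, 9, 12] are all distinct, so no two queens attack.

(1,7) (2,2) (3,4) (4,6) (5,1) (6,3) (7,5)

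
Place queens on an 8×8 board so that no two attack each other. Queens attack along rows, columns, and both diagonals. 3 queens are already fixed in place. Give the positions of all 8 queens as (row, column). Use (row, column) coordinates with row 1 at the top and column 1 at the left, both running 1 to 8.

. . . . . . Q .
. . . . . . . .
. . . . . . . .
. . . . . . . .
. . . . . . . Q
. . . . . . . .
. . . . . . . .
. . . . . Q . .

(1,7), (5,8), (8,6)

Row 2: attacked by (1,7)→{6,7,8}; (5,8)→{5,8}; (8,6)→{6}. Safe: 1, 2, 3, 4. Place at column 2.
Row 3: attacked by (1,7)→{5,7}; (2,2)→{1,2,3}; (5,8)→{6,8}; (8,6)→{1,6}. Safe: 4. Place at column 4.
Row 4: attacked by (1,7)→{4,7}; (2,2)→{2,4}; (3,4)→{3,4,5}; (5,8)→{7,8}; (8,6)→{2,6}. Safe: 1. Place at column 1.
Row 6: attacked by (1,7)→{2,7}; (2,2)→{2,6}; (3,4)→{1,4,7}; (4,1)→{1,3}; (5,8)→{7,8}; (8,6)→{4,6,8}. Safe: 5. Place at column 5.
Row 7: attacked by (1,7)→{1,7}; (2,2)→{2,7}; (3,4)→{4,8}; (4,1)→{1,4}; (5,8)→{6,8}; (6,5)→{4,5,6}; (8,6)→{5,6,7}. Safe: 3. Place at column 3.
Columns [7, 2, 4, 1, 8, 5, 3, 6], r−c [-6, 0, -1, 3, -3, 1, 4, 2], r+c [8, 4, 7, 5, 13, 11, 10, 14] are all distinct, so no two queens attack.

(1,7) (2,2) (3,4) (4,1) (5,8) (6,5) (7,3) (8,6)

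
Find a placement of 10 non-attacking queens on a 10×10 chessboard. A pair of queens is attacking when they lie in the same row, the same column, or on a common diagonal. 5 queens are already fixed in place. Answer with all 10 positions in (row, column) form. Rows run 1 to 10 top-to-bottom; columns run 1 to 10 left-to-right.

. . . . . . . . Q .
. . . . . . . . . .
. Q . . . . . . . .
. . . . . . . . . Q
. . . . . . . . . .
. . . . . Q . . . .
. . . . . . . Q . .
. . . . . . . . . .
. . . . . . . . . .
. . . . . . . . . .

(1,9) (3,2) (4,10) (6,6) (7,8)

Row 2: attacked by (1,9)→{8,9,10}; (3,2)→{1,2,3}; (4,10)→{8,10}; (6,6)→{2,6,10}; (7,8)→{3,8}. Safe: 4, 5, 7. Place at column 5.
Row 5: attacked by (1,9)→{5,9}; (2,5)→{2,5,8}; (3,2)→{2,4}; (4,10)→{9,10}; (6,6)→{5,6,7}; (7,8)→{6,8,10}. Safe: 1, 3. Place at column 3.
Row 8: attacked by (1,9)→{2,9}; (2,5)→{5}; (3,2)→{2,7}; (4,10)→{6,10}; (5,3)→{3,6}; (6,6)→{4,6,8}; (7,8)→{7,8,9}. Safe: 1. Place at column 1.
Row 9: attacked by (1,9)→{1,9}; (2,5)→{5}; (3,2)→{2,8}; (4,10)→{5,10}; (5,3)→{3,7}; (6,6)→{3,6,9}; (7,8)→{6,8,10}; (8,1)→{1,2}. Safe: 4. Place at column 4.
Row 10: attacked by (1,9)→{9}; (2,5)→{5}; (3,2)→{2,9}; (4,10)→{4,10}; (5,3)→{3,8}; (6,6)→{2,6,10}; (7,8)→{5,8}; (8,1)→{1,3}; (9,4)→{3,4,5}. Safe: 7. Place at column 7.
Columns [9, 5, 2, 10, 3, 6, 8, 1, 4, 7], r−c [-8, -3, 1, -6, 2, 0, -1, 7, 5, 3], r+c [10, 7, 5, 14, 8, 12, 15, 9, 13, 17] are all distinct, so no two queens attack.

(1,9) (2,5) (3,2) (4,10) (5,3) (6,6) (7,8) (8,1) (9,4) (10,7)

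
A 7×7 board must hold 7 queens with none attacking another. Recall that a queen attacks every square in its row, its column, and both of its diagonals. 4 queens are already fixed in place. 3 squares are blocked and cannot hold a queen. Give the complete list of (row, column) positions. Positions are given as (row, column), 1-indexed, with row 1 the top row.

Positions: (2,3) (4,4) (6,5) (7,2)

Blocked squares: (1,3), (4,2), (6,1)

(1,6) (2,3) (3,7) (4,4) (5,1) (6,5) (7,2)

Row 1: attacked by (2,3)→{2,3,4}; (4,4)→{1,4,7}; (6,5)→{5}; (7,2)→{2}. Blocked: 3. Safe: 6. Place at column 6.
Row 3: attacked by (1,6)→{4,6}; (2,3)→{2,3,4}; (4,4)→{3,4,5}; (6,5)→{2,5}; (7,2)→{2,6}. Safe: 1, 7. Place at column 7.
Row 5: attacked by (1,6)→{2,6}; (2,3)→{3,6}; (3,7)→{5,7}; (4,4)→{3,4,5}; (6,5)→{4,5,6}; (7,2)→{2,4}. Safe: 1. Place at column 1.
Columns [6, 3, 7, 4, 1, 5, 2], r−c [-5, -1, -4, 0, 4, 1, 5], r+c [7, 5, 10, 8, 6, 11, 9] are all distinct, so no two queens attack.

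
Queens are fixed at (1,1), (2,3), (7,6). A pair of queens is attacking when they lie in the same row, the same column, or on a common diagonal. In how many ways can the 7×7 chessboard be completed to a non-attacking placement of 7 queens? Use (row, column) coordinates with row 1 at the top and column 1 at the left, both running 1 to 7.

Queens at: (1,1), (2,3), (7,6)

Branch on row 3: col 5 → 1; col 7 → 0.
Sum: 1 + 0 = 1.

1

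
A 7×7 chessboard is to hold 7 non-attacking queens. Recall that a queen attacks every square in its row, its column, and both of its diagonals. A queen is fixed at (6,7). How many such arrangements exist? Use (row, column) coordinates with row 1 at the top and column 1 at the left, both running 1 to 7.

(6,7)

Branch on row 1: col 1 → 1; col 3 → 2; col 4 → 2; col 5 → 1; col 6 → 1.
Sum: 1 + 2 + 2 + 1 + 1 = 7.

7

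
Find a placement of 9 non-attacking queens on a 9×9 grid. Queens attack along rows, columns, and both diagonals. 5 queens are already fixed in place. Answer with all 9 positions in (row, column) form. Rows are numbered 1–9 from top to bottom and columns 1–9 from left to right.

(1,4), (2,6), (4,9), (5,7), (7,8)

Row 3: attacked by (1,4)→{2,4,6}; (2,6)→{5,6,7}; (4,9)→{8,9}; (5,7)→{5,7,9}; (7,8)→{4,8}. Safe: 1, 3. Place at column 3.
Row 6: attacked by (1,4)→{4,9}; (2,6)→{2,6}; (3,3)→{3,6}; (4,9)→{7,9}; (5,7)→{6,7,8}; (7,8)→{7,8,9}. Safe: 1, 5. Place at column 1.
Row 8: attacked by (1,4)→{4}; (2,6)→{6}; (3,3)→{3,8}; (4,9)→{5,9}; (5,7)→{4,7}; (6,1)→{1,3}; (7,8)→{7,8,9}. Safe: 2. Place at column 2.
Row 9: attacked by (1,4)→{4}; (2,6)→{6}; (3,3)→{3,9}; (4,9)→{4,9}; (5,7)→{3,7}; (6,1)→{1,4}; (7,8)→{6,8}; (8,2)→{1,2,3}. Safe: 5. Place at column 5.
Columns [4, 6, 3, 9, 7, 1, 8, 2, 5], r−c [-3, -4, 0, -5, -2, 5, -1, 6, 4], r+c [5, 8, 6, 13, 12, 7, 15, 10, 14] are all distinct, so no two queens attack.

(1,4) (2,6) (3,3) (4,9) (5,7) (6,1) (7,8) (8,2) (9,5)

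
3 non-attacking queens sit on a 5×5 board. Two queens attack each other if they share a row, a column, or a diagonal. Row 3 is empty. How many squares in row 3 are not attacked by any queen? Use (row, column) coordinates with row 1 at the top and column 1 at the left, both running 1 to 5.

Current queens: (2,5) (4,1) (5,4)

1

(2,5) attacks row 3 at column 5 and diagonals 4.
(4,1) attacks row 3 at column 1 and diagonals 2.
(5,4) attacks row 3 at column 4 and diagonals 2.
Attacked columns: {1, 2, 4, 5}. Safe: {3}.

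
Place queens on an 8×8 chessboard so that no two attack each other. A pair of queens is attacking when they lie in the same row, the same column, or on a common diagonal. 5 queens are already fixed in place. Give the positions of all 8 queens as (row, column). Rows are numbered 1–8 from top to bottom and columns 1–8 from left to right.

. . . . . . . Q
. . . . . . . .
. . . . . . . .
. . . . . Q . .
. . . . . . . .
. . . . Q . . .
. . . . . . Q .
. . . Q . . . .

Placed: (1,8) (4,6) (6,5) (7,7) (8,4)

(1,8) (2,3) (3,1) (4,6) (5,2) (6,5) (7,7) (8,4)

Row 2: attacked by (1,8)→{7,8}; (4,6)→{4,6,8}; (6,5)→{1,5}; (7,7)→{2,7}; (8,4)→{4}. Safe: 3. Place at column 3.
Row 3: attacked by (1,8)→{6,8}; (2,3)→{2,3,4}; (4,6)→{5,6,7}; (6,5)→{2,5,8}; (7,7)→{3,7}; (8,4)→{4}. Safe: 1. Place at column 1.
Row 5: attacked by (1,8)→{4,8}; (2,3)→{3,6}; (3,1)→{1,3}; (4,6)→{5,6,7}; (6,5)→{4,5,6}; (7,7)→{5,7}; (8,4)→{1,4,7}. Safe: 2. Place at column 2.
Columns [8, 3, 1, 6, 2, 5, 7, 4], r−c [-7, -1, 2, -2, 3, 1, 0, 4], r+c [9, 5, 4, 10, 7, 11, 14, 12] are all distinct, so no two queens attack.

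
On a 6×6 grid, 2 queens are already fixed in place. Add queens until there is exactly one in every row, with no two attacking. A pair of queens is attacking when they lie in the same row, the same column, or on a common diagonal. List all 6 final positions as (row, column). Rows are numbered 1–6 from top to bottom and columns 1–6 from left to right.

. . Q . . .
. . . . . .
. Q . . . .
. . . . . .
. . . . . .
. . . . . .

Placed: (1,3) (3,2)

(1,3) (2,6) (3,2) (4,5) (5,1) (6,4)

Row 2: attacked by (1,3)→{2,3,4}; (3,2)→{1,2,3}. Safe: 5, 6. Place at column 6.
Row 4: attacked by (1,3)→{3,6}; (2,6)→{4,6}; (3,2)→{1,2,3}. Safe: 5. Place at column 5.
Row 5: attacked by (1,3)→{3}; (2,6)→{3,6}; (3,2)→{2,4}; (4,5)→{4,5,6}. Safe: 1. Place at column 1.
Row 6: attacked by (1,3)→{3}; (2,6)→{2,6}; (3,2)→{2,5}; (4,5)→{3,5}; (5,1)→{1,2}. Safe: 4. Place at column 4.
Columns [3, 6, 2, 5, 1, 4], r−c [-2, -4, 1, -1, 4, 2], r+c [4, 8, 5, 9, 6, 10] are all distinct, so no two queens attack.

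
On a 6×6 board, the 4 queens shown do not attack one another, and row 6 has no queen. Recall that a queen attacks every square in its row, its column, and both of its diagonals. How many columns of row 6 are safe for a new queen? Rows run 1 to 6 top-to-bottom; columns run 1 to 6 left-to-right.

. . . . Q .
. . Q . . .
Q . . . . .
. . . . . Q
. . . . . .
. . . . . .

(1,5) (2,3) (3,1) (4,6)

(1,5) attacks row 6 at column 5.
(2,3) attacks row 6 at column 3.
(3,1) attacks row 6 at column 1 and diagonals 4.
(4,6) attacks row 6 at column 6 and diagonals 4.
Attacked columns: {1, 3, 4, 5, 6}. Safe: {2}.

1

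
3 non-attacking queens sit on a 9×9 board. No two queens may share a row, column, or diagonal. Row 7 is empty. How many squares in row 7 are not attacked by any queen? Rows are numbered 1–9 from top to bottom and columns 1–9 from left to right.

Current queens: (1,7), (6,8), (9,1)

(1,7) attacks row 7 at column 7 and diagonals 1.
(6,8) attacks row 7 at column 8 and diagonals 7, 9.
(9,1) attacks row 7 at column 1 and diagonals 3.
Attacked columns: {1, 3, 7, 8, 9}. Safe: {2, 4, 5, 6}.

4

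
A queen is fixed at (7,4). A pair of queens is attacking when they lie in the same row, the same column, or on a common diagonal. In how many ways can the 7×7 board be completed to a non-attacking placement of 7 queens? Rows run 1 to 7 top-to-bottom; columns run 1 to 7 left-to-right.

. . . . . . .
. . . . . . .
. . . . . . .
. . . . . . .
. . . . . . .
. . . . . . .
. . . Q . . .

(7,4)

6

Branch on row 1: col 1 → 1; col 2 → 1; col 3 → 1; col 5 → 1; col 6 → 1; col 7 → 1.
Sum: 1 + 1 + 1 + 1 + 1 + 1 = 6.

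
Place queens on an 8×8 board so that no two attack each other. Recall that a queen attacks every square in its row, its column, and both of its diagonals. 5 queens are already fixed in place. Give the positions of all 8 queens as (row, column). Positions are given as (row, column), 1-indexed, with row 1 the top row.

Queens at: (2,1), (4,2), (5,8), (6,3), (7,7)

Row 1: attacked by (2,1)→{1,2}; (4,2)→{2,5}; (5,8)→{4,8}; (6,3)→{3,8}; (7,7)→{1,7}. Safe: 6. Place at column 6.
Row 3: attacked by (1,6)→{4,6,8}; (2,1)→{1,2}; (4,2)→{1,2,3}; (5,8)→{6,8}; (6,3)→{3,6}; (7,7)→{3,7}. Safe: 5. Place at column 5.
Row 8: attacked by (1,6)→{6}; (2,1)→{1,7}; (3,5)→{5}; (4,2)→{2,6}; (5,8)→{5,8}; (6,3)→{1,3,5}; (7,7)→{6,7,8}. Safe: 4. Place at column 4.
Columns [6, 1, 5, 2, 8, 3, 7, 4], r−c [-5, 1, -2, 2, -3, 3, 0, 4], r+c [7, 3, 8, 6, 13, 9, 14, 12] are all distinct, so no two queens attack.

(1,6) (2,1) (3,5) (4,2) (5,8) (6,3) (7,7) (8,4)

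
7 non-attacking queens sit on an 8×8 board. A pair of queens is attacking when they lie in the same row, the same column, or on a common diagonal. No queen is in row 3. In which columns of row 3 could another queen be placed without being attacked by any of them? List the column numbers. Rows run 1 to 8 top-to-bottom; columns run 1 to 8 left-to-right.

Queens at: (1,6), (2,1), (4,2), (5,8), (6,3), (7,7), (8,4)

(1,6) attacks row 3 at column 6 and diagonals 4, 8.
(2,1) attacks row 3 at column 1 and diagonals 2.
(4,2) attacks row 3 at column 2 and diagonals 1, 3.
(5,8) attacks row 3 at column 8 and diagonals 6.
(6,3) attacks row 3 at column 3 and diagonals 6.
(7,7) attacks row 3 at column 7 and diagonals 3.
(8,4) attacks row 3 at column 4.
Attacked columns: {1, 2, 3, 4, 6, 7, 8}. Safe: {5}.

columns 5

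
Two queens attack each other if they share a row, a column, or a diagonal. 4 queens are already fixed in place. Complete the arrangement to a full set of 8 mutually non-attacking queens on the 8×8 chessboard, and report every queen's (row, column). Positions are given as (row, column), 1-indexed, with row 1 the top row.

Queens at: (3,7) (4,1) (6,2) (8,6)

(1,3) (2,5) (3,7) (4,1) (5,4) (6,2) (7,8) (8,6)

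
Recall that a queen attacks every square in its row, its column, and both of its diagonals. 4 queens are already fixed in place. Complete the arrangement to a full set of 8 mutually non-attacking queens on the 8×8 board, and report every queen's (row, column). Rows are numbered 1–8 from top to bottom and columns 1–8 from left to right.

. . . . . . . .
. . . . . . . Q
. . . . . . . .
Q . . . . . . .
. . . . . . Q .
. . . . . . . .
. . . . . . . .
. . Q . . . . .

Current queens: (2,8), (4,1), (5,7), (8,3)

(1,5) (2,8) (3,4) (4,1) (5,7) (6,2) (7,6) (8,3)

Row 1: attacked by (2,8)→{7,8}; (4,1)→{1,4}; (5,7)→{3,7}; (8,3)→{3}. Safe: 2, 5, 6. Place at column 5.
Row 3: attacked by (1,5)→{3,5,7}; (2,8)→{7,8}; (4,1)→{1,2}; (5,7)→{5,7}; (8,3)→{3,8}. Safe: 4, 6. Place at column 4.
Row 6: attacked by (1,5)→{5}; (2,8)→{4,8}; (3,4)→{1,4,7}; (4,1)→{1,3}; (5,7)→{6,7,8}; (8,3)→{1,3,5}. Safe: 2. Place at column 2.
Row 7: attacked by (1,5)→{5}; (2,8)→{3,8}; (3,4)→{4,8}; (4,1)→{1,4}; (5,7)→{5,7}; (6,2)→{1,2,3}; (8,3)→{2,3,4}. Safe: 6. Place at column 6.
Columns [5, 8, 4, 1, 7, 2, 6, 3], r−c [-4, -6, -1, 3, -2, 4, 1, 5], r+c [6, 10, 7, 5, 12, 8, 13, 11] are all distinct, so no two queens attack.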